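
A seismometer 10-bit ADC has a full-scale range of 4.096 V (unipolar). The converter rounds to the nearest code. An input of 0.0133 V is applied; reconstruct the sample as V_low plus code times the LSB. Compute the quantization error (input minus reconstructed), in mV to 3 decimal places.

1.300 mV

LSB = 4.096/2^10 = 4.000 mV.
(0.0133 − 0)/0.004 = 3.3250; round gives code 3.
Code 3 maps back to 0 + 3×0.004 V = 0.012 V.
Error = 0.0133 − 0.012 = 0.0013 V = 1.300 mV.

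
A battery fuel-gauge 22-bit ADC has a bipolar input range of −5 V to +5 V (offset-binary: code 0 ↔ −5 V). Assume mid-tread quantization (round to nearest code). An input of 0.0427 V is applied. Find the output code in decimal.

With 4194304 levels over 10 V, one step is 2.38 µV.
(0.0427 − (−5)) / 2.38419e-06 = 2115061.678 LSBs.
Round → code 2115062.

code 2115062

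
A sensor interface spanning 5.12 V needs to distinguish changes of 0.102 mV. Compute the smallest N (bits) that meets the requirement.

16 bits

Number of steps required ≥ 5.12 V / 0.102 mV = 50196.08.
Need 2^N ≥ 50196.08; 2^15 = 32768, 2^16 = 65536.
Minimum N = 16.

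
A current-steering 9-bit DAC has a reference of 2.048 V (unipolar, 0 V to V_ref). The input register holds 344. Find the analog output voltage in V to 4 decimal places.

LSB = 2.048 V / 2^9 = 4.000 mV.
V_out = 0 + 344 × 0.004 V = 1.376 V.

1.3760 V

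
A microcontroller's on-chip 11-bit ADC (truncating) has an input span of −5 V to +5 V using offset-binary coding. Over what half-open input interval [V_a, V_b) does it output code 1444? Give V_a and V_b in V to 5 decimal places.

LSB = 10/2^11 = 4.883 mV.
V_a = V_low + 1444·LSB = 2.05078 V; V_b = V_low + 1445·LSB = 2.05566 V.

[2.05078 V, 2.05566 V)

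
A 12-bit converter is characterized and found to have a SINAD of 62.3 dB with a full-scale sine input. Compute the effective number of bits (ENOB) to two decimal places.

ENOB = (SINAD − 1.76) / 6.02 = (62.3 − 1.76)/6.02 = 10.056.

10.06 bits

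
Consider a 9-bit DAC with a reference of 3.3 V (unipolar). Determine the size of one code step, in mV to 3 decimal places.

Full-scale span = 3.3 V.
LSB = 3.3 / 2^9 = 3.3 / 512 = 0.00644531 V = 6.445 mV.

6.445 mV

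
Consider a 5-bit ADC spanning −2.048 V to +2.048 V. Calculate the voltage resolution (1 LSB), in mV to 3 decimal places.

128.000 mV

Full-scale span = 4.096 V.
LSB = 4.096 / 2^5 = 4.096 / 32 = 0.128 V = 128.000 mV.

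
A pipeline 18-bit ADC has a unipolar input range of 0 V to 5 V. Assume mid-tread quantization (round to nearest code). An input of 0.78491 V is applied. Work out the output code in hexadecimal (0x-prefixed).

With 262144 levels over 5 V, one step is 19.07 µV.
(V_in − V_low)/LSB = (0.78491 − 0) / 1.90735e-05 = 41151.889.
So the output code is 41152.
In hexadecimal (0x-prefixed): 0xA0C0.

code 0xA0C0 (decimal 41152)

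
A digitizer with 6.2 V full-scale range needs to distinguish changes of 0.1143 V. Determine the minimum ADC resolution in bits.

6 bits

Number of steps required ≥ 6.2 V / 0.1143 V = 54.24.
Need 2^N ≥ 54.24; 2^5 = 32, 2^6 = 64.
Minimum N = 6.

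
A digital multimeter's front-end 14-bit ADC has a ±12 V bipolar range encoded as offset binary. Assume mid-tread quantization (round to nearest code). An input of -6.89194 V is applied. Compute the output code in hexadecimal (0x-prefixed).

code 0xD9F (decimal 3487)

Full-scale span = 24 V; LSB = 24/2^14 = 1.465 mV.
(V_in − V_low)/LSB = (-6.89194 − (−12)) / 0.00146484 = 3487.102.
round(3487.102) = 3487.
In hexadecimal (0x-prefixed): 0xD9F.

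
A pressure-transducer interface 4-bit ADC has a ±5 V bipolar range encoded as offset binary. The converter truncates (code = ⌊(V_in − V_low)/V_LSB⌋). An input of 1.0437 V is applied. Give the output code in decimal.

code 9

Full-scale span = 10 V; LSB = 10/2^4 = 0.6250 V.
(V_in − V_low)/LSB = (1.0437 − (−5)) / 0.625 = 9.670.
So the output code is 9.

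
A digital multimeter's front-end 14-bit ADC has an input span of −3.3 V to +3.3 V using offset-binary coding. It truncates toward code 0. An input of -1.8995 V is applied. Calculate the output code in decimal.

code 3476

With 16384 levels over 6.6 V, one step is 402.83 µV.
Input sits at 3476.635 steps above V_low.
So the output code is 3476.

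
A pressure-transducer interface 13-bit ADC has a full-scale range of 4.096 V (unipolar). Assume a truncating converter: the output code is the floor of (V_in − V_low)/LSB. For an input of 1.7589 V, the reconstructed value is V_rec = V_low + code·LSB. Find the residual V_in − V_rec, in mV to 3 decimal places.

LSB = 4.096/2^13 = 0.500 mV.
Scaled input = 3517.8000 LSBs, so code = 3517.
Code 3517 maps back to 0 + 3517×0.0005 V = 1.7585 V.
Difference: 0.0004 V → 0.400 mV.

0.400 mV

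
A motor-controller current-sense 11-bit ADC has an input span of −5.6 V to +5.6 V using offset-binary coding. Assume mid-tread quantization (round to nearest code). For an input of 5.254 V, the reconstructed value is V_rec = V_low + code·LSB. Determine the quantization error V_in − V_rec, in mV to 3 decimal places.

One LSB is 11.2 V / 2048 = 5.469 mV.
(5.254 − (−5.6))/0.00546875 = 1984.7314; round gives code 1985.
V_rec = (−5.6) + 1985·0.00546875 = 5.2554688 V.
V_in − V_rec = -0.00146875 V = -1.469 mV.

-1.469 mV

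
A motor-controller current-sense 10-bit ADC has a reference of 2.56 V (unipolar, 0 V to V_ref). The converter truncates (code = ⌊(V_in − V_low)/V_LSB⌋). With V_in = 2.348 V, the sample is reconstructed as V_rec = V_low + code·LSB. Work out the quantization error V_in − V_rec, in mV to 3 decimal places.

One LSB is 2.56 V / 1024 = 2.500 mV.
(V_in − V_low)/LSB = (2.348 − 0)/0.0025 = 939.2000 → code 939 (floor).
Reconstructed: 2.3475 V.
Error = 2.348 − 2.3475 = 0.0005 V = 0.500 mV.

0.500 mV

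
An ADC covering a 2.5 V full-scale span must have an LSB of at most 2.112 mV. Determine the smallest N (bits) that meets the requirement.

11 bits

Number of steps required ≥ 2.5 V / 2.112 mV = 1183.71.
Need 2^N ≥ 1183.71; 2^10 = 1024, 2^11 = 2048.
Minimum N = 11.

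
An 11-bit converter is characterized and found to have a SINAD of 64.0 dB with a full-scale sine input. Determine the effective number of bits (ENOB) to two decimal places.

ENOB = (SINAD − 1.76) / 6.02 = (64.0 − 1.76)/6.02 = 10.339.

10.34 bits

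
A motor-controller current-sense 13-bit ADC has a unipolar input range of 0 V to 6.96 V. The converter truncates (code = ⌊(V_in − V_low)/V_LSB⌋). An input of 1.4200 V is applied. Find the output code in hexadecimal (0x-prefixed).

Full-scale span = 6.96 V; LSB = 6.96/2^13 = 0.850 mV.
(V_in − V_low)/LSB = (1.4200 − 0) / 0.000849609 = 1671.356.
⌊·⌋(1671.356) = 1671.
In hexadecimal (0x-prefixed): 0x687.

code 0x687 (decimal 1671)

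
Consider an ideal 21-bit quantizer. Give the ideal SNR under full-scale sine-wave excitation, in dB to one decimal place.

128.2 dB

SNR ≈ 6.02·N + 1.76 dB = 6.02·21 + 1.76 = 128.18 dB.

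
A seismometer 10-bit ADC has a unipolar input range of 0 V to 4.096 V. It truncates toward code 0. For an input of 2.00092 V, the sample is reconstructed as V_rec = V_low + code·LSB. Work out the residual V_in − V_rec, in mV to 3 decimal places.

0.920 mV

One LSB is 4.096 V / 1024 = 4.000 mV.
Scaled input = 500.2300 LSBs, so code = 500.
V_rec = 0 + 500·0.004 = 2 V.
V_in − V_rec = 0.00092 V = 0.920 mV.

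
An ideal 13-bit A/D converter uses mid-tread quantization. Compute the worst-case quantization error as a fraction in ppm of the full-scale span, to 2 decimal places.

61.04 ppm

Rounding → worst-case error = ½ LSB = V_FS/2^14, so 1e+06/16384 = 61.0352 ppm of full scale.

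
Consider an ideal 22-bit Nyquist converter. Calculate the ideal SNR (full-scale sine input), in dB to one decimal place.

134.2 dB

SNR ≈ 6.02·N + 1.76 dB = 6.02·22 + 1.76 = 134.20 dB.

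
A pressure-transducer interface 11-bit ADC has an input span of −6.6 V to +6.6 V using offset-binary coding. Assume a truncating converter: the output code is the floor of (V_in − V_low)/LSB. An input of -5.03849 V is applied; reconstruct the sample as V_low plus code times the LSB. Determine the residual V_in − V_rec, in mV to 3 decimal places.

1.744 mV

One LSB is 13.2 V / 2048 = 6.445 mV.
(V_in − V_low)/LSB = (-5.03849 − (−6.6))/0.00644531 = 242.2706 → code 242 (floor).
V_rec = (−6.6) + 242·0.00644531 = -5.0402344 V.
Error = -5.03849 − (−5.0402344) = 0.00174438 V = 1.744 mV.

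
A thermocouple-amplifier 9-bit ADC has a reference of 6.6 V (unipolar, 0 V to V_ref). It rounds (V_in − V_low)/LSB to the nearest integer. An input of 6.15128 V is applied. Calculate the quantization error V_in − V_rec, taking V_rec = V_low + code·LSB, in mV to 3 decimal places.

One LSB is 6.6 V / 512 = 12.891 mV.
(V_in − V_low)/LSB = (6.15128 − 0)/0.0128906 = 477.1902 → code 477 (round).
Reconstructed: 6.1488281 V.
Error = 6.15128 − 6.1488281 = 0.00245188 V = 2.452 mV.

2.452 mV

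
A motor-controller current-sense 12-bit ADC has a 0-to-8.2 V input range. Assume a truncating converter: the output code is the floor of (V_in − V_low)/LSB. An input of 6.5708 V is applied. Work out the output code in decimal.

code 3282

Full-scale span = 8.2 V; LSB = 8.2/2^12 = 2.002 mV.
(6.5708 − 0) / 0.00200195 = 3282.195 LSBs.
So the output code is 3282.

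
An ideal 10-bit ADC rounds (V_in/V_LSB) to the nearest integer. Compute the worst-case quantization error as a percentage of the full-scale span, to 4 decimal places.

0.0488 %

Rounding → worst-case error = ½ LSB = V_FS/2^11, so 100/2048 = 0.0488281 % of full scale.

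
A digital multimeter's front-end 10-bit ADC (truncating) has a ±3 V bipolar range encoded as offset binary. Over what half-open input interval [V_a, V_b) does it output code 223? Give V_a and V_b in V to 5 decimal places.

LSB = 6/2^10 = 5.859 mV.
V_a = V_low + 223·LSB = -1.69336 V; V_b = V_low + 224·LSB = -1.6875 V.

[-1.69336 V, -1.68750 V)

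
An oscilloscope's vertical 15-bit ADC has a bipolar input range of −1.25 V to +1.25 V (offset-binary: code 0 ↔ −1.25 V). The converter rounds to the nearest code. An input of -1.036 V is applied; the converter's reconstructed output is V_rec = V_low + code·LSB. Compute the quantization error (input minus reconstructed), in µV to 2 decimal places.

Step size: 2.5 V ÷ 2^15 = 76.29 µV.
Scaled input = 2804.9408 LSBs, so code = 2805.
Reconstructed: -1.0359955 V.
V_in − V_rec = -4.5166e-06 V = -4.52 µV.

-4.52 µV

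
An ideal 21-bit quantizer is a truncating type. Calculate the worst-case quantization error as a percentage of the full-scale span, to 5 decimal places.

0.00005 %

Truncating → worst-case error = 1 LSB = V_FS/2^21, so 100/2097152 = 4.76837e-05 % of full scale.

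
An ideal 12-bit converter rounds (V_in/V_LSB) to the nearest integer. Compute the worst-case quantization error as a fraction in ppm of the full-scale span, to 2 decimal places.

122.07 ppm

Rounding → worst-case error = ½ LSB = V_FS/2^13, so 1e+06/8192 = 122.07 ppm of full scale.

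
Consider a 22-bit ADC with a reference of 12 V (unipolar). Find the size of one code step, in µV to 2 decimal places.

2.86 µV

Full-scale span = 12 V.
LSB = 12 / 2^22 = 12 / 4194304 = 2.86102e-06 V = 2.86 µV.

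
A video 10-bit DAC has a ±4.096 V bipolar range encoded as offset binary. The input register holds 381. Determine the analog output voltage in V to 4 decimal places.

-1.0480 V

LSB = 8.192 V / 2^10 = 8.000 mV.
V_out = (−4.096) + 381 × 0.008 V = -1.048 V.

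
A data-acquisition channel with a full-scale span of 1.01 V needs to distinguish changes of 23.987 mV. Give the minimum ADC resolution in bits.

Number of steps required ≥ 1.01 V / 23.987 mV = 42.11.
Need 2^N ≥ 42.11; 2^5 = 32, 2^6 = 64.
Minimum N = 6.

6 bits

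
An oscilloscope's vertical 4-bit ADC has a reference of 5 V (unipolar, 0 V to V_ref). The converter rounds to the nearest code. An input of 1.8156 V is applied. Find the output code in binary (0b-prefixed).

Full-scale span = 5 V; LSB = 5/2^4 = 312.500 mV.
Input sits at 5.810 steps above V_low.
So the output code is 6.
In binary (0b-prefixed): 0b110.

code 0b110 (decimal 6)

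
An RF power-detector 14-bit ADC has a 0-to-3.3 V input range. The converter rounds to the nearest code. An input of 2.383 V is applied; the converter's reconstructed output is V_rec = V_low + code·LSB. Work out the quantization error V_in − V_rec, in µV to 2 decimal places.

47.12 µV

LSB = 3.3/2^14 = 201.42 µV.
(2.383 − 0)/0.000201416 = 11831.2339; round gives code 11831.
Reconstructed: 2.3829529 V.
Difference: 4.71191e-05 V → 47.12 µV.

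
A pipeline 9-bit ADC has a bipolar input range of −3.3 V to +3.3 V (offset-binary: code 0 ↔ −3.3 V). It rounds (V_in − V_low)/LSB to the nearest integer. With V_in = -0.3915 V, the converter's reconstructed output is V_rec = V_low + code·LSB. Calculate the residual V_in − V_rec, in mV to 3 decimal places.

One LSB is 6.6 V / 512 = 12.891 mV.
(V_in − V_low)/LSB = (-0.3915 − (−3.3))/0.0128906 = 225.6291 → code 226 (round).
Code 226 maps back to (−3.3) + 226×0.0128906 V = -0.38671875 V.
Error = -0.3915 − (−0.38671875) = -0.00478125 V = -4.781 mV.

-4.781 mV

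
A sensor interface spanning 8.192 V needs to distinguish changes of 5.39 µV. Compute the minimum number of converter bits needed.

21 bits

Number of steps required ≥ 8.192 V / 5.39 µV = 1519851.58.
Need 2^N ≥ 1519851.58; 2^20 = 1048576, 2^21 = 2097152.
Minimum N = 21.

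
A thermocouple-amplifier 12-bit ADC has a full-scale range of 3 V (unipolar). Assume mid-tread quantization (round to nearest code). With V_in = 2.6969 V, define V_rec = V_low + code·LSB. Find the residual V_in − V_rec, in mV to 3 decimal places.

0.123 mV

Step size: 3 V ÷ 2^12 = 0.732 mV.
(2.6969 − 0)/0.000732422 = 3682.1675; round gives code 3682.
V_rec = 0 + 3682·0.000732422 = 2.6967773 V.
Difference: 0.000122656 V → 0.123 mV.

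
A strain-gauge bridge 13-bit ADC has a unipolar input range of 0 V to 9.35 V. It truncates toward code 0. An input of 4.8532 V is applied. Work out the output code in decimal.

With 8192 levels over 9.35 V, one step is 1.141 mV.
(V_in − V_low)/LSB = (4.8532 − 0) / 0.00114136 = 4252.130.
⌊·⌋(4252.130) = 4252.

code 4252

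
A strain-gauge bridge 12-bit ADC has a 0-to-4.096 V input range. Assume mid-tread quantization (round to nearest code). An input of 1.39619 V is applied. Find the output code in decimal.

code 1396

Full-scale span = 4.096 V; LSB = 4.096/2^12 = 1.000 mV.
Input sits at 1396.190 steps above V_low.
round(1396.190) = 1396.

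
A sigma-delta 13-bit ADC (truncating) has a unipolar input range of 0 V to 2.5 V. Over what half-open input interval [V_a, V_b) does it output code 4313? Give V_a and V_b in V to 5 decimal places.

LSB = 2.5/2^13 = 305.18 µV.
V_a = V_low + 4313·LSB = 1.31622 V; V_b = V_low + 4314·LSB = 1.31653 V.

[1.31622 V, 1.31653 V)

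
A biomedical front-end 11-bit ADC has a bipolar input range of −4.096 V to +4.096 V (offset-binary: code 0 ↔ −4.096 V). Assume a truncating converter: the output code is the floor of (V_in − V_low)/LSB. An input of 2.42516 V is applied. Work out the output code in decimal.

LSB = 8.192 V / 2048 = 4.000 mV.
Input sits at 1630.290 steps above V_low.
⌊·⌋(1630.290) = 1630.

code 1630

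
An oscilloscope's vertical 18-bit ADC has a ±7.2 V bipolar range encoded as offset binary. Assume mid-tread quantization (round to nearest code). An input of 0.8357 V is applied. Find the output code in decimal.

With 262144 levels over 14.4 V, one step is 54.93 µV.
(0.8357 − (−7.2)) / 5.49316e-05 = 146285.454 LSBs.
So the output code is 146285.

code 146285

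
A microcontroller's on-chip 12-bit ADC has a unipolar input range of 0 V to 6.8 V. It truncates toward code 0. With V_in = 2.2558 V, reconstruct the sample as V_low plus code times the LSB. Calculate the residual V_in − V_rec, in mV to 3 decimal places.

1.308 mV

One LSB is 6.8 V / 4096 = 1.660 mV.
(V_in − V_low)/LSB = (2.2558 − 0)/0.00166016 = 1358.7878 → code 1358 (floor).
V_rec = 0 + 1358·0.00166016 = 2.2544922 V.
Difference: 0.00130781 V → 1.308 mV.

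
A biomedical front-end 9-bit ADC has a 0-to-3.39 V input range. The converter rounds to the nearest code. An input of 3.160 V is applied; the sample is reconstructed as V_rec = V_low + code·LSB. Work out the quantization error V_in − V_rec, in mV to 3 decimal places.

1.738 mV

Step size: 3.39 V ÷ 2^9 = 6.621 mV.
(V_in − V_low)/LSB = (3.160 − 0)/0.00662109 = 477.2625 → code 477 (round).
V_rec = 0 + 477·0.00662109 = 3.1582617 V.
Difference: 0.00173828 V → 1.738 mV.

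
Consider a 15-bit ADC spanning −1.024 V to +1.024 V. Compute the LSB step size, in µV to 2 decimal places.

62.50 µV

Full-scale span = 2.048 V.
LSB = 2.048 / 2^15 = 2.048 / 32768 = 6.25e-05 V = 62.50 µV.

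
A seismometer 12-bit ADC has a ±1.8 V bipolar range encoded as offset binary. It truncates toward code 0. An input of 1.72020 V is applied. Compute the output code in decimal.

LSB = 3.6 V / 4096 = 0.879 mV.
(1.72020 − (−1.8)) / 0.000878906 = 4005.205 LSBs.
⌊·⌋(4005.205) = 4005.

code 4005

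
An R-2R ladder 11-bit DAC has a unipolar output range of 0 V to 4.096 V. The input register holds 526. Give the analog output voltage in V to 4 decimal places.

LSB = 4.096 V / 2^11 = 2.000 mV.
V_out = 0 + 526 × 0.002 V = 1.052 V.

1.0520 V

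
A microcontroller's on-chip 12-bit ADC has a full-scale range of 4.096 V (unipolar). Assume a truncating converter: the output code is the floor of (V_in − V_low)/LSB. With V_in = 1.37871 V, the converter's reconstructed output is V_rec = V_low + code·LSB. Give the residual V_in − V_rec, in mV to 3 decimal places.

0.710 mV

One LSB is 4.096 V / 4096 = 1.000 mV.
(V_in − V_low)/LSB = (1.37871 − 0)/0.001 = 1378.7100 → code 1378 (floor).
Reconstructed: 1.378 V.
V_in − V_rec = 0.00071 V = 0.710 mV.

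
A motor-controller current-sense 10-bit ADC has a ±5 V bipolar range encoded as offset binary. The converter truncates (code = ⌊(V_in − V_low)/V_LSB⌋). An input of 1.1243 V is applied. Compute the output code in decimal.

Full-scale span = 10 V; LSB = 10/2^10 = 9.766 mV.
(1.1243 − (−5)) / 0.00976562 = 627.128 LSBs.
Floor → code 627.

code 627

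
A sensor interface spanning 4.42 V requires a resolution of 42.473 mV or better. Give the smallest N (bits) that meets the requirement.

7 bits

Number of steps required ≥ 4.42 V / 42.473 mV = 104.07.
Need 2^N ≥ 104.07; 2^6 = 64, 2^7 = 128.
Minimum N = 7.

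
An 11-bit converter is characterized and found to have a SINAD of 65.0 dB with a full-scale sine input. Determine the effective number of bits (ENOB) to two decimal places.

10.50 bits

ENOB = (SINAD − 1.76) / 6.02 = (65.0 − 1.76)/6.02 = 10.505.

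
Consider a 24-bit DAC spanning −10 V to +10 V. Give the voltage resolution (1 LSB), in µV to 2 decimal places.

1.19 µV

Full-scale span = 20 V.
LSB = 20 / 2^24 = 20 / 16777216 = 1.19209e-06 V = 1.19 µV.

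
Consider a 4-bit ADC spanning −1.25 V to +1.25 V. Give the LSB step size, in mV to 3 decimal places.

156.250 mV

Full-scale span = 2.5 V.
LSB = 2.5 / 2^4 = 2.5 / 16 = 0.15625 V = 156.250 mV.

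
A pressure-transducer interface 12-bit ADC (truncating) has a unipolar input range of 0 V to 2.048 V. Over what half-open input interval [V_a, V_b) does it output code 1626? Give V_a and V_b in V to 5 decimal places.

LSB = 2.048/2^12 = 0.500 mV.
V_a = V_low + 1626·LSB = 0.813 V; V_b = V_low + 1627·LSB = 0.8135 V.

[0.81300 V, 0.81350 V)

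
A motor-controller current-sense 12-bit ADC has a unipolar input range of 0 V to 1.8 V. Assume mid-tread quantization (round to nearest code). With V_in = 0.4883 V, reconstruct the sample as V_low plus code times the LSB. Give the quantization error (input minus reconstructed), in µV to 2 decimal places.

67.58 µV

Step size: 1.8 V ÷ 2^12 = 439.45 µV.
(0.4883 − 0)/0.000439453 = 1111.1538; round gives code 1111.
Code 1111 maps back to 0 + 1111×0.000439453 V = 0.48823242 V.
Difference: 6.75781e-05 V → 67.58 µV.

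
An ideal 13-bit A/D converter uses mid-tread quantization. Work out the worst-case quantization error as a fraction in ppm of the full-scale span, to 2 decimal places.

Rounding → worst-case error = ½ LSB = V_FS/2^14, so 1e+06/16384 = 61.0352 ppm of full scale.

61.04 ppm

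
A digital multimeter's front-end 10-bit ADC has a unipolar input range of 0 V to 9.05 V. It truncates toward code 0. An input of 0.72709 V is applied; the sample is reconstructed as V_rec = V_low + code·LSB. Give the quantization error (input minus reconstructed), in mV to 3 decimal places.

2.383 mV

LSB = 9.05/2^10 = 8.838 mV.
(0.72709 − 0)/0.00883789 = 82.2696; ⌊·⌋ gives code 82.
Reconstructed: 0.72470703 V.
Difference: 0.00238297 V → 2.383 mV.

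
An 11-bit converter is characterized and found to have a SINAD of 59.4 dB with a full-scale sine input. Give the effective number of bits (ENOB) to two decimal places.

9.57 bits

ENOB = (SINAD − 1.76) / 6.02 = (59.4 − 1.76)/6.02 = 9.575.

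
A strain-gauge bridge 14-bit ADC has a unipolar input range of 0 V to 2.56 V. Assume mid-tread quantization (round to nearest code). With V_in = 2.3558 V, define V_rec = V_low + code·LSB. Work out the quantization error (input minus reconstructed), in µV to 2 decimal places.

18.75 µV

LSB = 2.56/2^14 = 156.25 µV.
(V_in − V_low)/LSB = (2.3558 − 0)/0.00015625 = 15077.1200 → code 15077 (round).
V_rec = 0 + 15077·0.00015625 = 2.3557813 V.
Error = 2.3558 − 2.3557813 = 1.875e-05 V = 18.75 µV.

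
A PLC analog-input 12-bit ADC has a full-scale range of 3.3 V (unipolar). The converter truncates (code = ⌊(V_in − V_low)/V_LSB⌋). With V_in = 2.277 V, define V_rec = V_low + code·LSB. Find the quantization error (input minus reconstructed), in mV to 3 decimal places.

0.193 mV

LSB = 3.3/2^12 = 0.806 mV.
(2.277 − 0)/0.000805664 = 2826.2400; ⌊·⌋ gives code 2826.
V_rec = 0 + 2826·0.000805664 = 2.2768066 V.
Difference: 0.000193359 V → 0.193 mV.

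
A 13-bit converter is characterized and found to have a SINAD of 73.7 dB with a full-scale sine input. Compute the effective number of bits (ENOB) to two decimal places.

11.95 bits

ENOB = (SINAD − 1.76) / 6.02 = (73.7 − 1.76)/6.02 = 11.950.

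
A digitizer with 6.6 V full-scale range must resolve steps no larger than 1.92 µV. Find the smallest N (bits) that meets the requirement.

Number of steps required ≥ 6.6 V / 1.92 µV = 3437500.00.
Need 2^N ≥ 3437500.00; 2^21 = 2097152, 2^22 = 4194304.
Minimum N = 22.

22 bits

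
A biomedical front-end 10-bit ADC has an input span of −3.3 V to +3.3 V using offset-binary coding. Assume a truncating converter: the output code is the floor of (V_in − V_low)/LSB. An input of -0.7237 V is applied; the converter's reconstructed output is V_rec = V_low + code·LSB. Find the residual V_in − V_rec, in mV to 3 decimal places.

One LSB is 6.6 V / 1024 = 6.445 mV.
Scaled input = 399.7168 LSBs, so code = 399.
Code 399 maps back to (−3.3) + 399×0.00644531 V = -0.72832031 V.
Difference: 0.00462031 V → 4.620 mV.

4.620 mV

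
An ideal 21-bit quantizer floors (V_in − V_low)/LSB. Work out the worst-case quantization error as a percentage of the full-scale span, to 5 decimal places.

0.00005 %

Truncating → worst-case error = 1 LSB = V_FS/2^21, so 100/2097152 = 4.76837e-05 % of full scale.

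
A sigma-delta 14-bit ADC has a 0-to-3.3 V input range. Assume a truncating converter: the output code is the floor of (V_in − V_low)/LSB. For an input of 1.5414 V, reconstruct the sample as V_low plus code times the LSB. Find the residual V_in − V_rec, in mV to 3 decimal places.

0.165 mV

Step size: 3.3 V ÷ 2^14 = 201.42 µV.
(V_in − V_low)/LSB = (1.5414 − 0)/0.000201416 = 7652.8175 → code 7652 (floor).
Reconstructed: 1.5412354 V.
Error = 1.5414 − 1.5412354 = 0.000164648 V = 0.165 mV.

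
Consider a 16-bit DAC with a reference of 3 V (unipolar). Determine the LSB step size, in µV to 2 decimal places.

Full-scale span = 3 V.
LSB = 3 / 2^16 = 3 / 65536 = 4.57764e-05 V = 45.78 µV.

45.78 µV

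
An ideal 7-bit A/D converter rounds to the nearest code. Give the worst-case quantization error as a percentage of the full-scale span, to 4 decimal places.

Rounding → worst-case error = ½ LSB = V_FS/2^8, so 100/256 = 0.390625 % of full scale.

0.3906 %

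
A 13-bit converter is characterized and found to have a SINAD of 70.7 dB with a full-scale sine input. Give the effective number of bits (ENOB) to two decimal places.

ENOB = (SINAD − 1.76) / 6.02 = (70.7 − 1.76)/6.02 = 11.452.

11.45 bits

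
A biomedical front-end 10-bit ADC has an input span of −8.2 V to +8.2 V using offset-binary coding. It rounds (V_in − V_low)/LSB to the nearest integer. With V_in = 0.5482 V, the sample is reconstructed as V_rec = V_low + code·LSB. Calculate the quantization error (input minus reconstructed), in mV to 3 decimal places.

3.669 mV

LSB = 16.4/2^10 = 16.016 mV.
Scaled input = 546.2291 LSBs, so code = 546.
Reconstructed: 0.54453125 V.
Difference: 0.00366875 V → 3.669 mV.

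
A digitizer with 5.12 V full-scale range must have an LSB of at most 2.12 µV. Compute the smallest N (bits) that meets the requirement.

22 bits

Number of steps required ≥ 5.12 V / 2.12 µV = 2415094.34.
Need 2^N ≥ 2415094.34; 2^21 = 2097152, 2^22 = 4194304.
Minimum N = 22.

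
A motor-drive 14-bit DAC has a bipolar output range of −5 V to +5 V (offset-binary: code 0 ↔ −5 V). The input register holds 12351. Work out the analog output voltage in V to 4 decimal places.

LSB = 10 V / 2^14 = 0.610 mV.
V_out = (−5) + 12351 × 0.000610352 V = 2.53845 V.

2.5385 V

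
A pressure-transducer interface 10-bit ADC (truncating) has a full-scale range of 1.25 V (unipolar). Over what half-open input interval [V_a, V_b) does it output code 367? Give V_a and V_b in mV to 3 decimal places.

LSB = 1.25/2^10 = 1.221 mV.
V_a = V_low + 367·LSB = 0.447998 V; V_b = V_low + 368·LSB = 0.449219 V.

[447.998 mV, 449.219 mV)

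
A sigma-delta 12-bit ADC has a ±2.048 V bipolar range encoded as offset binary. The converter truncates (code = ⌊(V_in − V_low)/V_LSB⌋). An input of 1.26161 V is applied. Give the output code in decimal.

Full-scale span = 4.096 V; LSB = 4.096/2^12 = 1.000 mV.
(V_in − V_low)/LSB = (1.26161 − (−2.048)) / 0.001 = 3309.610.
Floor → code 3309.

code 3309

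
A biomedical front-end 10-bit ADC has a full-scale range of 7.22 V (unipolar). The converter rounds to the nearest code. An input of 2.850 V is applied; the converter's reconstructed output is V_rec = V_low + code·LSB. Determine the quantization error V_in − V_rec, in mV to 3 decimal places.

Step size: 7.22 V ÷ 2^10 = 7.051 mV.
(2.850 − 0)/0.00705078 = 404.2105; round gives code 404.
Code 404 maps back to 0 + 404×0.00705078 V = 2.8485156 V.
Difference: 0.00148438 V → 1.484 mV.

1.484 mV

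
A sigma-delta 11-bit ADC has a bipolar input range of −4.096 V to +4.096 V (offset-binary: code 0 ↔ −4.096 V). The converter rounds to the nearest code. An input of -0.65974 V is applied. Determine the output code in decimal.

Full-scale span = 8.192 V; LSB = 8.192/2^11 = 4.000 mV.
(V_in − V_low)/LSB = (-0.65974 − (−4.096)) / 0.004 = 859.065.
Round → code 859.

code 859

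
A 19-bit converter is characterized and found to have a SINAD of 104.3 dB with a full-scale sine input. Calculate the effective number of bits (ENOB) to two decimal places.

17.03 bits

ENOB = (SINAD − 1.76) / 6.02 = (104.3 − 1.76)/6.02 = 17.033.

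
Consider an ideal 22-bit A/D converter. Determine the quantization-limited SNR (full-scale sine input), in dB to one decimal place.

134.2 dB

SNR ≈ 6.02·N + 1.76 dB = 6.02·22 + 1.76 = 134.20 dB.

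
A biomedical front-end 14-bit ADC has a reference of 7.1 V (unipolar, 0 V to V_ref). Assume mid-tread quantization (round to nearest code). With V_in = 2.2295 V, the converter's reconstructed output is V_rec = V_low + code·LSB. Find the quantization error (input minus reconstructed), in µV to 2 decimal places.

Step size: 7.1 V ÷ 2^14 = 433.35 µV.
Scaled input = 5144.8068 LSBs, so code = 5145.
Reconstructed: 2.2295837 V.
Difference: -8.37402e-05 V → -83.74 µV.

-83.74 µV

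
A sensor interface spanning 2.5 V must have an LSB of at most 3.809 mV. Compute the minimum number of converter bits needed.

10 bits

Number of steps required ≥ 2.5 V / 3.809 mV = 656.34.
Need 2^N ≥ 656.34; 2^9 = 512, 2^10 = 1024.
Minimum N = 10.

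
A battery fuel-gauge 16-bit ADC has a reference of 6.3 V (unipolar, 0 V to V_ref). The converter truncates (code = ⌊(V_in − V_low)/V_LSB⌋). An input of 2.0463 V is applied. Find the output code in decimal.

LSB = 6.3 V / 65536 = 96.13 µV.
(V_in − V_low)/LSB = (2.0463 − 0) / 9.61304e-05 = 21286.717.
Floor → code 21286.

code 21286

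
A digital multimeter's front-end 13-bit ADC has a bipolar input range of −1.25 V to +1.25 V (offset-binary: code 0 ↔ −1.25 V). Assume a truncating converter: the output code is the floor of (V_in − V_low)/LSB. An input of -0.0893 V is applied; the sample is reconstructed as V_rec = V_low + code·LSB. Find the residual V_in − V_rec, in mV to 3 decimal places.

LSB = 2.5/2^13 = 305.18 µV.
(-0.0893 − (−1.25))/0.000305176 = 3803.3818; ⌊·⌋ gives code 3803.
Reconstructed: -0.089416504 V.
Error = -0.0893 − (−0.089416504) = 0.000116504 V = 0.117 mV.

0.117 mV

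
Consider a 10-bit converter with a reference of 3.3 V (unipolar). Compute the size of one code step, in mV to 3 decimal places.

3.223 mV

Full-scale span = 3.3 V.
LSB = 3.3 / 2^10 = 3.3 / 1024 = 0.00322266 V = 3.223 mV.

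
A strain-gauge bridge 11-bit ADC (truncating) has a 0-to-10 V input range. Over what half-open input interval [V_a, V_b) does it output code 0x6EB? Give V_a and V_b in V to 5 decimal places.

[8.64746 V, 8.65234 V)

LSB = 10/2^11 = 4.883 mV.
Code 0x6EB = 1771 decimal.
V_a = V_low + 1771·LSB = 8.64746 V; V_b = V_low + 1772·LSB = 8.65234 V.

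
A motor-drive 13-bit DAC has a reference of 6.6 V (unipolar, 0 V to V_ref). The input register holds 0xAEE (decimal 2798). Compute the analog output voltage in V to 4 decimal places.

2.2542 V

LSB = 6.6 V / 2^13 = 0.806 mV.
Code 0xAEE = 2798 decimal.
V_out = 0 + 2798 × 0.000805664 V = 2.25425 V.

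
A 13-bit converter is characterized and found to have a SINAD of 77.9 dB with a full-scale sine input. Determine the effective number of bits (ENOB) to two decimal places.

ENOB = (SINAD − 1.76) / 6.02 = (77.9 − 1.76)/6.02 = 12.648.

12.65 bits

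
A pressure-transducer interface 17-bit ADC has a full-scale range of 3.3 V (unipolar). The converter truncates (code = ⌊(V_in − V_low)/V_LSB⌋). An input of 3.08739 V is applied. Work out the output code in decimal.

code 122627

With 131072 levels over 3.3 V, one step is 25.18 µV.
(3.08739 − 0) / 2.5177e-05 = 122627.389 LSBs.
Floor → code 122627.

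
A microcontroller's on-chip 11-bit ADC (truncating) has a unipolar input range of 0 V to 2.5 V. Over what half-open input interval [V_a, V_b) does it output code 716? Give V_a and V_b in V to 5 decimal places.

[0.87402 V, 0.87524 V)

LSB = 2.5/2^11 = 1.221 mV.
V_a = V_low + 716·LSB = 0.874023 V; V_b = V_low + 717·LSB = 0.875244 V.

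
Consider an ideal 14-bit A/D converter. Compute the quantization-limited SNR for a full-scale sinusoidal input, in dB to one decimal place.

SNR ≈ 6.02·N + 1.76 dB = 6.02·14 + 1.76 = 86.04 dB.

86.0 dB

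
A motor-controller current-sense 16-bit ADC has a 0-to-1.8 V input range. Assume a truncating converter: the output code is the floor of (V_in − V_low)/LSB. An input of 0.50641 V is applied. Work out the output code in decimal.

code 18437

With 65536 levels over 1.8 V, one step is 27.47 µV.
(V_in − V_low)/LSB = (0.50641 − 0) / 2.74658e-05 = 18437.825.
So the output code is 18437.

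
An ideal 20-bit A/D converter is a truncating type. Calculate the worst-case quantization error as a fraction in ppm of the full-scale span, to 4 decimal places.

0.9537 ppm

Truncating → worst-case error = 1 LSB = V_FS/2^20, so 1e+06/1048576 = 0.953674 ppm of full scale.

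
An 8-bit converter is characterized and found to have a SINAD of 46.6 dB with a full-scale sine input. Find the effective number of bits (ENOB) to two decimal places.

7.45 bits

ENOB = (SINAD − 1.76) / 6.02 = (46.6 − 1.76)/6.02 = 7.449.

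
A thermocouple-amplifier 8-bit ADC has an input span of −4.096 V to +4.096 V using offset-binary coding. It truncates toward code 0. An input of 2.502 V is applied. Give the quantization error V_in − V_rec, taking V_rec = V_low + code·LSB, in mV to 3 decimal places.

One LSB is 8.192 V / 256 = 32.000 mV.
(2.502 − (−4.096))/0.032 = 206.1875; ⌊·⌋ gives code 206.
Reconstructed: 2.496 V.
Error = 2.502 − 2.496 = 0.006 V = 6.000 mV.

6.000 mV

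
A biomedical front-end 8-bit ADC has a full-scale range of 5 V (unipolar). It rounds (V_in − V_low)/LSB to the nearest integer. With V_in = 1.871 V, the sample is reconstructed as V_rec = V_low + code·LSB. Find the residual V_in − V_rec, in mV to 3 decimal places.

-4.000 mV

Step size: 5 V ÷ 2^8 = 19.531 mV.
(1.871 − 0)/0.0195312 = 95.7952; round gives code 96.
Code 96 maps back to 0 + 96×0.0195312 V = 1.875 V.
V_in − V_rec = -0.004 V = -4.000 mV.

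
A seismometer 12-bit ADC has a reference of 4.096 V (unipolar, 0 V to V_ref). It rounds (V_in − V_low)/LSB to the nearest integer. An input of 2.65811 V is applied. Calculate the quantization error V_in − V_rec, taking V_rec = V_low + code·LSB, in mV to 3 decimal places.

Step size: 4.096 V ÷ 2^12 = 1.000 mV.
(V_in − V_low)/LSB = (2.65811 − 0)/0.001 = 2658.1100 → code 2658 (round).
V_rec = 0 + 2658·0.001 = 2.658 V.
V_in − V_rec = 0.00011 V = 0.110 mV.

0.110 mV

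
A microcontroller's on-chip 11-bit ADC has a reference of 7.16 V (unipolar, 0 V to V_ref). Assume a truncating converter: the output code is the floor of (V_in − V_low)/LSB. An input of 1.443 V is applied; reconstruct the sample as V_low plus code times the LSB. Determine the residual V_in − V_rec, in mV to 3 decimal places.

2.609 mV

Step size: 7.16 V ÷ 2^11 = 3.496 mV.
Scaled input = 412.7464 LSBs, so code = 412.
Reconstructed: 1.4403906 V.
Error = 1.443 − 1.4403906 = 0.00260938 V = 2.609 mV.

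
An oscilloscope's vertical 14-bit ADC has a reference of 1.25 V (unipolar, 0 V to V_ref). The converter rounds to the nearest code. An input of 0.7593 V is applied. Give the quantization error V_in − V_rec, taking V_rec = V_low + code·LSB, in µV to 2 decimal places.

22.66 µV

Step size: 1.25 V ÷ 2^14 = 76.29 µV.
(0.7593 − 0)/7.62939e-05 = 9952.2970; round gives code 9952.
Code 9952 maps back to 0 + 9952×7.62939e-05 V = 0.75927734 V.
Error = 0.7593 − 0.75927734 = 2.26562e-05 V = 22.66 µV.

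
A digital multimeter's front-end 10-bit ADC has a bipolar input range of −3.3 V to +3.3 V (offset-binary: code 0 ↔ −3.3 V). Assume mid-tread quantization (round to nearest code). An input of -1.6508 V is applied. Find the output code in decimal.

LSB = 6.6 V / 1024 = 6.445 mV.
Input sits at 255.876 steps above V_low.
round(255.876) = 256.

code 256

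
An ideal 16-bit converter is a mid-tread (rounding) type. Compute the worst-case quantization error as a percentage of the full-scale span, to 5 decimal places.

0.00076 %

Rounding → worst-case error = ½ LSB = V_FS/2^17, so 100/131072 = 0.000762939 % of full scale.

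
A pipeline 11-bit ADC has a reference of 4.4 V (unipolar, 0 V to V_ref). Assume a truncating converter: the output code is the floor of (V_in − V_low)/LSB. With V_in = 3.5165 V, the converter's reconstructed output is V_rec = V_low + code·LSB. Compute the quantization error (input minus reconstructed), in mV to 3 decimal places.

LSB = 4.4/2^11 = 2.148 mV.
(V_in − V_low)/LSB = (3.5165 − 0)/0.00214844 = 1636.7709 → code 1636 (floor).
Code 1636 maps back to 0 + 1636×0.00214844 V = 3.5148437 V.
Difference: 0.00165625 V → 1.656 mV.

1.656 mV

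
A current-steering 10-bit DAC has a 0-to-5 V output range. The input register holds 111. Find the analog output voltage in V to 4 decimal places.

0.5420 V

LSB = 5 V / 2^10 = 4.883 mV.
V_out = 0 + 111 × 0.00488281 V = 0.541992 V.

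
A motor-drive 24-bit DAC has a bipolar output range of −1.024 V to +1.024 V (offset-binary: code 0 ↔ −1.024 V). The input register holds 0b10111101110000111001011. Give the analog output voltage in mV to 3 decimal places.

-264.944 mV

LSB = 2.048 V / 2^24 = 0.12 µV.
Code 0b10111101110000111001011 = 6218187 decimal.
V_out = (−1.024) + 6218187 × 1.2207e-07 V = -0.264944 V.
= -264.944 mV.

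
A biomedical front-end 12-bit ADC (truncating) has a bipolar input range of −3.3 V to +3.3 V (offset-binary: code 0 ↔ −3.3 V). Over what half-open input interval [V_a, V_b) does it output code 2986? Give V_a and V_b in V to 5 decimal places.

[1.51143 V, 1.51304 V)

LSB = 6.6/2^12 = 1.611 mV.
V_a = V_low + 2986·LSB = 1.51143 V; V_b = V_low + 2987·LSB = 1.51304 V.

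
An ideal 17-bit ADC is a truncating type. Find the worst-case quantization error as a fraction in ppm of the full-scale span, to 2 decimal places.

7.63 ppm

Truncating → worst-case error = 1 LSB = V_FS/2^17, so 1e+06/131072 = 7.62939 ppm of full scale.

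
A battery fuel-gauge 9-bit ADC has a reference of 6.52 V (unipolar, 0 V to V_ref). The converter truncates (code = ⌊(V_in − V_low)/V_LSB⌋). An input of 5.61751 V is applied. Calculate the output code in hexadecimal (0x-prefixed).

code 0x1B9 (decimal 441)

LSB = 6.52 V / 512 = 12.734 mV.
(V_in − V_low)/LSB = (5.61751 − 0) / 0.0127344 = 441.130.
⌊·⌋(441.130) = 441.
In hexadecimal (0x-prefixed): 0x1B9.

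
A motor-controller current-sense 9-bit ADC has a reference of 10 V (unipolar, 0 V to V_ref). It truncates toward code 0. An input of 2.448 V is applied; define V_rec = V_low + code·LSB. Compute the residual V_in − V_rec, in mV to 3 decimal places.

6.594 mV

LSB = 10/2^9 = 19.531 mV.
Scaled input = 125.3376 LSBs, so code = 125.
Code 125 maps back to 0 + 125×0.0195312 V = 2.4414062 V.
Difference: 0.00659375 V → 6.594 mV.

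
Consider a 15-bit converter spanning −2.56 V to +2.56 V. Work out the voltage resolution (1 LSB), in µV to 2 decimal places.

Full-scale span = 5.12 V.
LSB = 5.12 / 2^15 = 5.12 / 32768 = 0.00015625 V = 156.25 µV.

156.25 µV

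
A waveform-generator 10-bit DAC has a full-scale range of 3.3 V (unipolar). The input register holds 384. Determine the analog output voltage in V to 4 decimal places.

1.2375 V

LSB = 3.3 V / 2^10 = 3.223 mV.
V_out = 0 + 384 × 0.00322266 V = 1.2375 V.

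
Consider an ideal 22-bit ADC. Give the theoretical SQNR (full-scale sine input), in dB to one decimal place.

134.2 dB

SNR ≈ 6.02·N + 1.76 dB = 6.02·22 + 1.76 = 134.20 dB.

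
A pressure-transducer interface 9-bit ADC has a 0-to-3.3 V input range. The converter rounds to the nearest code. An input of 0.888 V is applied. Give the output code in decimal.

code 138

With 512 levels over 3.3 V, one step is 6.445 mV.
Input sits at 137.775 steps above V_low.
Round → code 138.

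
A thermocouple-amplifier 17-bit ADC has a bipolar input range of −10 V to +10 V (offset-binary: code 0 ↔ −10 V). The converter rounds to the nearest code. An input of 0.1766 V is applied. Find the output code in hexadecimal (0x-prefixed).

With 131072 levels over 20 V, one step is 152.59 µV.
(0.1766 − (−10)) / 0.000152588 = 66693.366 LSBs.
round(66693.366) = 66693.
In hexadecimal (0x-prefixed): 0x10485.

code 0x10485 (decimal 66693)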